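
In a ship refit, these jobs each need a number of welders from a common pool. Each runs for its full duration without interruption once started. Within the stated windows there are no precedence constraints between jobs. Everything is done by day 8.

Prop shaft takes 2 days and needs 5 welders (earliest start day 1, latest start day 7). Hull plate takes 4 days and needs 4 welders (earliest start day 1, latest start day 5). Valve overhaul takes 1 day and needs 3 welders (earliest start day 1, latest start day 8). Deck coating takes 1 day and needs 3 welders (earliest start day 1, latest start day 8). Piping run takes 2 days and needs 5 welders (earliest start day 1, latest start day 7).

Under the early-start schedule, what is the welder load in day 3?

At early start, day 3 has: Hull plate.
Demand: 4 = 4.

4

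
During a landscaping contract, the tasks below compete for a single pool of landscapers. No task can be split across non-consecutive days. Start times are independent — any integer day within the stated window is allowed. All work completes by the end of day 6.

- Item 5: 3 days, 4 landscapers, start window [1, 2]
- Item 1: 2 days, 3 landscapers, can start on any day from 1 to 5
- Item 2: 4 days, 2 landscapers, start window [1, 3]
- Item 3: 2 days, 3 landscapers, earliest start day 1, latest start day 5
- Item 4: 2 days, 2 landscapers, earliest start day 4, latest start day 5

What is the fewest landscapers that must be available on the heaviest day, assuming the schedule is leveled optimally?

7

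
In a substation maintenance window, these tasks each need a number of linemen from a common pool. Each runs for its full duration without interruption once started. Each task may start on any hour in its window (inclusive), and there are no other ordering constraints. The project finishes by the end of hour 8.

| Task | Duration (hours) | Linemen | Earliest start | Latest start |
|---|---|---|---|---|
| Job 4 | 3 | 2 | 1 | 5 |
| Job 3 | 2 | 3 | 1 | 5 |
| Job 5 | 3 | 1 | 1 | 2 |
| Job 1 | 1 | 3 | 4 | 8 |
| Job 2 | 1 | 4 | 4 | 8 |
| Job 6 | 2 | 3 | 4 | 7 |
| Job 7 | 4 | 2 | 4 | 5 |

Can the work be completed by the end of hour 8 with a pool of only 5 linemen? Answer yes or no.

no

The minimum achievable peak is 6; 5 < 6, so no feasible schedule stays within the cap.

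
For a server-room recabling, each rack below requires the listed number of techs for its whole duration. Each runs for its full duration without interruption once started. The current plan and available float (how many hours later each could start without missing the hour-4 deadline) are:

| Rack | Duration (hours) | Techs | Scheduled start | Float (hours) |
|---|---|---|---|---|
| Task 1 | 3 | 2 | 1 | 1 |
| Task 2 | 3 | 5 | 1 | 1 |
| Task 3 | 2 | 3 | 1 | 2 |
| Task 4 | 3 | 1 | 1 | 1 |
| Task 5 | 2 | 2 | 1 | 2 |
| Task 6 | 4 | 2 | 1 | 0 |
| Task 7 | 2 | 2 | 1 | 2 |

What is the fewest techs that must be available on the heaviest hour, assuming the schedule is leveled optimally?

14

Early-start (Task 1@1, Task 2@1, Task 3@1, Task 4@1, Task 5@1, Task 6@1, Task 7@1) gives peak 17: h1:17  h2:17  h3:10  h4:2.
Shift Task 5→3, Task 7→3.
Schedule Task 1@1, Task 2@1, Task 3@1, Task 4@1, Task 5@3, Task 6@1, Task 7@3: h1:13  h2:13  h3:14  h4:6 — peak 14.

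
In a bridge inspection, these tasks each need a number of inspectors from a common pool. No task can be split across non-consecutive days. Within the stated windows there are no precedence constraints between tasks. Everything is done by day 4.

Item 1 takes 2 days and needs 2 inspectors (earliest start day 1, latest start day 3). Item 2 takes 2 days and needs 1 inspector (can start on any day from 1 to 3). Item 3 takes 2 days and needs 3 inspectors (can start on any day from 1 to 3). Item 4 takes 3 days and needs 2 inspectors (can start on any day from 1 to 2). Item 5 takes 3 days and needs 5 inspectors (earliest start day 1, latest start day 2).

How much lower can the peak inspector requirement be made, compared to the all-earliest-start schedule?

3

Early-start peak: d1:13  d2:13  d3:7  d4:0 ⇒ 13.
Leveled (Item 1@1, Item 2@1, Item 3@3, Item 4@1, Item 5@1): d1:10  d2:10  d3:10  d4:3 ⇒ 10.
Reduction 13 − 10 = 3.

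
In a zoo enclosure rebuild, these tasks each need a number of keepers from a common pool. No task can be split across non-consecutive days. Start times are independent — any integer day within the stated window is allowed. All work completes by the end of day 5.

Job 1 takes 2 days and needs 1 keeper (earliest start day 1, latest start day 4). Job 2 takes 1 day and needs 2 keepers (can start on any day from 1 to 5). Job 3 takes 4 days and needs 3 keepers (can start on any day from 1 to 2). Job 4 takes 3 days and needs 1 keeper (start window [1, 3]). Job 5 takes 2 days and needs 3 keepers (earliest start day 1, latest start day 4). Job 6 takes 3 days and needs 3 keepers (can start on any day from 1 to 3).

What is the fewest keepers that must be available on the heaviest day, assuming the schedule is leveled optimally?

7

Early-start (Job 1@1, Job 2@1, Job 3@1, Job 4@1, Job 5@1, Job 6@1) gives peak 13: d1:13  d2:11  d3:7  d4:3  d5:0.
Shift Job 3→2, Job 4→3, Job 6→3.
Schedule Job 1@1, Job 2@1, Job 3@2, Job 4@3, Job 5@1, Job 6@3: d1:6  d2:7  d3:7  d4:7  d5:7 — peak 7.
Total keeper-days = 34 over 5 days ⇒ peak ≥ ⌈34/5⌉ = 7, so 7 is optimal.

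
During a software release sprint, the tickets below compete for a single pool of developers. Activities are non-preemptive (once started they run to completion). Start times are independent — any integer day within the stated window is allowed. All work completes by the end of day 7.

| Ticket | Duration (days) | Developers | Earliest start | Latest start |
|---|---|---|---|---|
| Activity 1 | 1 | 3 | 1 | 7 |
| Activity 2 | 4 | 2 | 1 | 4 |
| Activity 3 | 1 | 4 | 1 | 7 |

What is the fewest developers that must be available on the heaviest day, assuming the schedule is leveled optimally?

Early-start (Activity 1@1, Activity 2@1, Activity 3@1) gives peak 9: d1:9  d2:2  d3:2  d4:2  d5:0  d6:0  d7:0.
Shift Activity 2→2, Activity 3→6.
Schedule Activity 1@1, Activity 2@2, Activity 3@6: d1:3  d2:2  d3:2  d4:2  d5:2  d6:4  d7:0 — peak 4.

4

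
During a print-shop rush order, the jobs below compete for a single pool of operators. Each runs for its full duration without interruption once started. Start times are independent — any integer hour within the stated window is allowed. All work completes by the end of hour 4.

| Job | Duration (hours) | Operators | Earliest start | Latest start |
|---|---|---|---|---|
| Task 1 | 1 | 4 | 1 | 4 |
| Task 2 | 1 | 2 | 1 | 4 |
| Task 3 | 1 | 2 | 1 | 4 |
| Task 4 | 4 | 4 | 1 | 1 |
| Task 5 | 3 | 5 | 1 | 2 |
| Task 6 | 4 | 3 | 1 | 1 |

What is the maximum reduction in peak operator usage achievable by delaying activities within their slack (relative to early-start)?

Early-start peak: h1:20  h2:12  h3:12  h4:7 ⇒ 20.
Leveled (Task 1@1, Task 2@1, Task 3@2, Task 4@1, Task 5@2, Task 6@1): h1:13  h2:14  h3:12  h4:12 ⇒ 14.
Reduction 20 − 14 = 6.

6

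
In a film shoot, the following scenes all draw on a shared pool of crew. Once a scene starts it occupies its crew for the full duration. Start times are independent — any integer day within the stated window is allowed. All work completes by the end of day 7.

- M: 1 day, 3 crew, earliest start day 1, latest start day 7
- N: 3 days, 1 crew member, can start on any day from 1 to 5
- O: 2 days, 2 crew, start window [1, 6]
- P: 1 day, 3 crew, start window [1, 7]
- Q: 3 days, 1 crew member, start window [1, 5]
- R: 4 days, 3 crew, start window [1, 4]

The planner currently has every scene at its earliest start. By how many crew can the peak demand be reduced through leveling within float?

8

Early-start peak: d1:13  d2:7  d3:5  d4:3  d5:0  d6:0  d7:0 ⇒ 13.
Leveled (M@1, N@1, O@3, P@2, Q@1, R@4): d1:5  d2:5  d3:4  d4:5  d5:3  d6:3  d7:3 ⇒ 5.
Reduction 13 − 5 = 8.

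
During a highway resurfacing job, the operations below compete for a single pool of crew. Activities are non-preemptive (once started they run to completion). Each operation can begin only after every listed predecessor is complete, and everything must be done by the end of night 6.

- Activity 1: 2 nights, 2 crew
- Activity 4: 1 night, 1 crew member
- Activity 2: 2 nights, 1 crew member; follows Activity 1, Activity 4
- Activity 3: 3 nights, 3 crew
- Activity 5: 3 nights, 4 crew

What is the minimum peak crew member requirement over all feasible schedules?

5

Early-start (Activity 1@1, Activity 4@1, Activity 2@3, Activity 3@1, Activity 5@1) gives peak 10: n1:10  n2:9  n3:8  n4:1  n5:0  n6:0.
Shift Activity 4→3, Activity 2→4, Activity 5→4.
Schedule Activity 1@1, Activity 4@3, Activity 2@4, Activity 3@1, Activity 5@4: n1:5  n2:5  n3:4  n4:5  n5:5  n6:4 — peak 5.
Total crew member-nights = 28 over 6 nights ⇒ peak ≥ ⌈28/6⌉ = 5, so 5 is optimal.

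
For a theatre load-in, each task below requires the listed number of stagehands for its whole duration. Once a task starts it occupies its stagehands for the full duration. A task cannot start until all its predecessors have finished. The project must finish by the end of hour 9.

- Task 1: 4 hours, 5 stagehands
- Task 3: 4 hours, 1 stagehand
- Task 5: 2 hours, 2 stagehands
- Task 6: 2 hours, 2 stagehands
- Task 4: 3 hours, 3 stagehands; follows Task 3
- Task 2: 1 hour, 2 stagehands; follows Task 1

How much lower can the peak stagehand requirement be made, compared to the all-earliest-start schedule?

Early-start peak: h1:10  h2:10  h3:6  h4:6  h5:5  h6:3  h7:3  h8:0  h9:0 ⇒ 10.
Leveled (Task 1@1, Task 3@1, Task 5@5, Task 6@5, Task 4@7, Task 2@5): h1:6  h2:6  h3:6  h4:6  h5:6  h6:4  h7:3  h8:3  h9:3 ⇒ 6.
Reduction 10 − 6 = 4.

4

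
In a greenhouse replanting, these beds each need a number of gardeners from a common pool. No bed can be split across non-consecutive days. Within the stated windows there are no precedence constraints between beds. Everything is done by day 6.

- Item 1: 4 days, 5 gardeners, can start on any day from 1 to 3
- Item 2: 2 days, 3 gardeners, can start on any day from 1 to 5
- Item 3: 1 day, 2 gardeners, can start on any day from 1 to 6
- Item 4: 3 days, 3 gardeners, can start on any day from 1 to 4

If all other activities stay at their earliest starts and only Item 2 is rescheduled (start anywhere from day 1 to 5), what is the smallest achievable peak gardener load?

Item 2@1: d1:13  d2:11  d3:8  d4:5  d5:0  d6:0 → peak 13
Item 2@2: d1:10  d2:11  d3:11  d4:5  d5:0  d6:0 → peak 11
Item 2@3: d1:10  d2:8  d3:11  d4:8  d5:0  d6:0 → peak 11
Item 2@4: d1:10  d2:8  d3:8  d4:8  d5:3  d6:0 → peak 10
Item 2@5: d1:10  d2:8  d3:8  d4:5  d5:3  d6:3 → peak 10
Best is Item 2@4, peak 10.

10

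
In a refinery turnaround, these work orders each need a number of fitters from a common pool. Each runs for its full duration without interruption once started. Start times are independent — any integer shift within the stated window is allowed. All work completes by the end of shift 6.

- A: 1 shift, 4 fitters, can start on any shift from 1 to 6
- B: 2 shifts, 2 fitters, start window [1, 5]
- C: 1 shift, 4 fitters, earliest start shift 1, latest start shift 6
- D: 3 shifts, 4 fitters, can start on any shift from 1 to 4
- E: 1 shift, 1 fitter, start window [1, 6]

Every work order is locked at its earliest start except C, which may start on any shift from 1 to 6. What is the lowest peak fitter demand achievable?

C@1: s1:15  s2:6  s3:4  s4:0  s5:0  s6:0 → peak 15
C@2: s1:11  s2:10  s3:4  s4:0  s5:0  s6:0 → peak 11
C@3: s1:11  s2:6  s3:8  s4:0  s5:0  s6:0 → peak 11
C@4: s1:11  s2:6  s3:4  s4:4  s5:0  s6:0 → peak 11
C@5: s1:11  s2:6  s3:4  s4:0  s5:4  s6:0 → peak 11
C@6: s1:11  s2:6  s3:4  s4:0  s5:0  s6:4 → peak 11
Best is C@2, peak 11.

11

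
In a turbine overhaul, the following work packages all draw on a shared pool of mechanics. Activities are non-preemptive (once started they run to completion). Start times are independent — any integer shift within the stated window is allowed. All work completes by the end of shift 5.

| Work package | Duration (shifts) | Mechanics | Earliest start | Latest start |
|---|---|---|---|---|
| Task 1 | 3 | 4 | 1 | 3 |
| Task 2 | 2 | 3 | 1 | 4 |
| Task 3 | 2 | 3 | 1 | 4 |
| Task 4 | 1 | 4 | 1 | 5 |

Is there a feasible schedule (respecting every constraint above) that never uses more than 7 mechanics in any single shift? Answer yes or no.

yes

Schedule Task 1@1, Task 2@1, Task 3@3, Task 4@4: s1:7  s2:7  s3:7  s4:7  s5:0 — peak 7 ≤ 7.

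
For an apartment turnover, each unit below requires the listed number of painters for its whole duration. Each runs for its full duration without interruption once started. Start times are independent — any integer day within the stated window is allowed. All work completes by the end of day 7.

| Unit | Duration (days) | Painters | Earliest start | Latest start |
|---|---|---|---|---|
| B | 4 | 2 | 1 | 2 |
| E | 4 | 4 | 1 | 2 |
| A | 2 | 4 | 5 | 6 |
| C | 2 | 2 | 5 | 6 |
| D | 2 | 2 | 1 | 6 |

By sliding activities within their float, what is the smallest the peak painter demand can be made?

8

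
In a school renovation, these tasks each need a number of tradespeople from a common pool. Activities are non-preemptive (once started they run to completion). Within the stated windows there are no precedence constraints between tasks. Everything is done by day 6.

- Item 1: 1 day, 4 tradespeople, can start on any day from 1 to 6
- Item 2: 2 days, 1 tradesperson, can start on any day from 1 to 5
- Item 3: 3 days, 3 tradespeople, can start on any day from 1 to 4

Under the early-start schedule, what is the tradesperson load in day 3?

At early start, day 3 has: Item 3.
Demand: 3 = 3.

3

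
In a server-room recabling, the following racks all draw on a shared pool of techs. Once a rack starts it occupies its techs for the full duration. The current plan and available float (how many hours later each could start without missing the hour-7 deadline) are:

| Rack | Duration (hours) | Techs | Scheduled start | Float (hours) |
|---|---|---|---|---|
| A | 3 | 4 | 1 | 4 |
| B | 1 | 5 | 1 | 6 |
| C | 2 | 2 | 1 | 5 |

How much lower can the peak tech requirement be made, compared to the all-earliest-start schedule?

6

Early-start peak: h1:11  h2:6  h3:4  h4:0  h5:0  h6:0  h7:0 ⇒ 11.
Leveled (A@1, B@4, C@5): h1:4  h2:4  h3:4  h4:5  h5:2  h6:2  h7:0 ⇒ 5.
Reduction 11 − 5 = 6.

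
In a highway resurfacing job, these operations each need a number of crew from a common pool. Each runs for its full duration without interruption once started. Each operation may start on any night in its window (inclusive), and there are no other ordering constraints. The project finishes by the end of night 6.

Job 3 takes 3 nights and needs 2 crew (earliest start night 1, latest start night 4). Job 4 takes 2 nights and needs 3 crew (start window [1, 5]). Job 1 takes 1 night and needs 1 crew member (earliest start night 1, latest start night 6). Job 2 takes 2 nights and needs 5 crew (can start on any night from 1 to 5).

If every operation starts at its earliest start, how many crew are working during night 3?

2

At early start, night 3 has: Job 3.
Demand: 2 = 2.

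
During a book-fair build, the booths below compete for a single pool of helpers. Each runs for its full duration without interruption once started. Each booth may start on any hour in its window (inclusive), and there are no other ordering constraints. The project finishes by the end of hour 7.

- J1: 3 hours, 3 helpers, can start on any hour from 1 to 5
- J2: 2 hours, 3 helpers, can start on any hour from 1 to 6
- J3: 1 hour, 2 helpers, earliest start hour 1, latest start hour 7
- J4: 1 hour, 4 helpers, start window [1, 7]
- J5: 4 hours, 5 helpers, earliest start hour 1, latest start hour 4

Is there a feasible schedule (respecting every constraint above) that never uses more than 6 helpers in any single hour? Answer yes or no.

no

The minimum achievable peak is 7; 6 < 7, so no feasible schedule stays within the cap.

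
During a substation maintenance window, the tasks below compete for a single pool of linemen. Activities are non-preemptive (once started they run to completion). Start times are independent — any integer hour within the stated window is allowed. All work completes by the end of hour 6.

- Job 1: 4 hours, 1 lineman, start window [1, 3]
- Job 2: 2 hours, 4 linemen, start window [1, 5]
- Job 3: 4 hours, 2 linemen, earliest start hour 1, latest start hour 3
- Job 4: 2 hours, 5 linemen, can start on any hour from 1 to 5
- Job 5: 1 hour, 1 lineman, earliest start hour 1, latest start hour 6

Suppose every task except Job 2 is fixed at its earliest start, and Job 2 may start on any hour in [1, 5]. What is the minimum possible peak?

Job 2@1: h1:13  h2:12  h3:3  h4:3  h5:0  h6:0 → peak 13
Job 2@2: h1:9  h2:12  h3:7  h4:3  h5:0  h6:0 → peak 12
Job 2@3: h1:9  h2:8  h3:7  h4:7  h5:0  h6:0 → peak 9
Job 2@4: h1:9  h2:8  h3:3  h4:7  h5:4  h6:0 → peak 9
Job 2@5: h1:9  h2:8  h3:3  h4:3  h5:4  h6:4 → peak 9
Best is Job 2@3, peak 9.

9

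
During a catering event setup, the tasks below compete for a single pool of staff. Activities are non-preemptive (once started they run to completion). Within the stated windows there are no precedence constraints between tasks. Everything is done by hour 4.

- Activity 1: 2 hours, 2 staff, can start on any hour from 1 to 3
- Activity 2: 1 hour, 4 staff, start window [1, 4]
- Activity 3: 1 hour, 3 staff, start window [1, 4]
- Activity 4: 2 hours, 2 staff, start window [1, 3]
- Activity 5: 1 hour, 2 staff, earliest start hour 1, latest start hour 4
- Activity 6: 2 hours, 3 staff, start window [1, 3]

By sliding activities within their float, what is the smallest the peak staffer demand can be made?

Early-start (Activity 1@1, Activity 2@1, Activity 3@1, Activity 4@1, Activity 5@1, Activity 6@1) gives peak 16: h1:16  h2:7  h3:0  h4:0.
Shift Activity 3→4, Activity 4→2, Activity 5→2, Activity 6→3.
Schedule Activity 1@1, Activity 2@1, Activity 3@4, Activity 4@2, Activity 5@2, Activity 6@3: h1:6  h2:6  h3:5  h4:6 — peak 6.
Total staffer-hours = 23 over 4 hours ⇒ peak ≥ ⌈23/4⌉ = 6, so 6 is optimal.

6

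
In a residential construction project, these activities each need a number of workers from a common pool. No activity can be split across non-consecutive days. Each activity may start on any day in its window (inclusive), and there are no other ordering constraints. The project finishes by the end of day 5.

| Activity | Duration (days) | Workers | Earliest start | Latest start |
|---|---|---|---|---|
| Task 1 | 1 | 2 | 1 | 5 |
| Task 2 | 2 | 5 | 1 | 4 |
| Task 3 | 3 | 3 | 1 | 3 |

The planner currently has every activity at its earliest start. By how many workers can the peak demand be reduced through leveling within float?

Early-start peak: d1:10  d2:8  d3:3  d4:0  d5:0 ⇒ 10.
Leveled (Task 1@1, Task 2@4, Task 3@1): d1:5  d2:3  d3:3  d4:5  d5:5 ⇒ 5.
Reduction 10 − 5 = 5.

5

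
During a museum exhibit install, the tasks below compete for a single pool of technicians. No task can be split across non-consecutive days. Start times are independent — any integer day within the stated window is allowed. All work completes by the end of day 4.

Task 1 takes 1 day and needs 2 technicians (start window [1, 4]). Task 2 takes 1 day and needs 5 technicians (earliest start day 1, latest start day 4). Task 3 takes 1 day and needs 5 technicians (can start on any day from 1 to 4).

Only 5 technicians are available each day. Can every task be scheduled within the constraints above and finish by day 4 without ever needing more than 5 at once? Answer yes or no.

yes

Schedule Task 1@1, Task 2@2, Task 3@3: d1:2  d2:5  d3:5  d4:0 — peak 5 ≤ 5.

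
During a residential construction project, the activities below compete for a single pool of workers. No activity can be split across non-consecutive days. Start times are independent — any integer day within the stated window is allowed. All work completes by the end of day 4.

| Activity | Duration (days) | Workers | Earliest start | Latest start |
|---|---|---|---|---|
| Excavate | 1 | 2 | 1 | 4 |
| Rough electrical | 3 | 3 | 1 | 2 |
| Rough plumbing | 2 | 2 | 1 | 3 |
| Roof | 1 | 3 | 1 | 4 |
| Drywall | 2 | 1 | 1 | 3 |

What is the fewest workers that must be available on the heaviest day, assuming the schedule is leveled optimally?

Early-start (Excavate@1, Rough electrical@1, Rough plumbing@1, Roof@1, Drywall@1) gives peak 11: d1:11  d2:6  d3:3  d4:0.
Shift Rough plumbing→2, Roof→4.
Schedule Excavate@1, Rough electrical@1, Rough plumbing@2, Roof@4, Drywall@1: d1:6  d2:6  d3:5  d4:3 — peak 6.

6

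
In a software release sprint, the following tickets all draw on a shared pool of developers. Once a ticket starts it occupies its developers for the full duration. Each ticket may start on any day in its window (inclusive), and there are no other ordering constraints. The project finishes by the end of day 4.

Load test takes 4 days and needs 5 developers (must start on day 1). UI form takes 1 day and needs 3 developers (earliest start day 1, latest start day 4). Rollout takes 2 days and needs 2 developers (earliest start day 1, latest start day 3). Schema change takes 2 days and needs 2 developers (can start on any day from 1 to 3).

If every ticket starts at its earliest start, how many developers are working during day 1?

At early start, day 1 has: Load test, UI form, Rollout, Schema change.
Demand: 5 + 3 + 2 + 2 = 12.

12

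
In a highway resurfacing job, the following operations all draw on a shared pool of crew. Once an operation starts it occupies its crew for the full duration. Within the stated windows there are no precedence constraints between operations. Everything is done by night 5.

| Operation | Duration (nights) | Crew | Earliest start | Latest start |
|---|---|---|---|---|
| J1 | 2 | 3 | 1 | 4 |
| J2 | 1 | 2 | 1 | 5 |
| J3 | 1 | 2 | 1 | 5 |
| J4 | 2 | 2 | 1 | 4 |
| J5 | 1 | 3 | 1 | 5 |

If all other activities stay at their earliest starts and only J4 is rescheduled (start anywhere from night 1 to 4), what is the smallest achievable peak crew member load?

10

J4@1: n1:12  n2:5  n3:0  n4:0  n5:0 → peak 12
J4@2: n1:10  n2:5  n3:2  n4:0  n5:0 → peak 10
J4@3: n1:10  n2:3  n3:2  n4:2  n5:0 → peak 10
J4@4: n1:10  n2:3  n3:0  n4:2  n5:2 → peak 10
Best is J4@2, peak 10.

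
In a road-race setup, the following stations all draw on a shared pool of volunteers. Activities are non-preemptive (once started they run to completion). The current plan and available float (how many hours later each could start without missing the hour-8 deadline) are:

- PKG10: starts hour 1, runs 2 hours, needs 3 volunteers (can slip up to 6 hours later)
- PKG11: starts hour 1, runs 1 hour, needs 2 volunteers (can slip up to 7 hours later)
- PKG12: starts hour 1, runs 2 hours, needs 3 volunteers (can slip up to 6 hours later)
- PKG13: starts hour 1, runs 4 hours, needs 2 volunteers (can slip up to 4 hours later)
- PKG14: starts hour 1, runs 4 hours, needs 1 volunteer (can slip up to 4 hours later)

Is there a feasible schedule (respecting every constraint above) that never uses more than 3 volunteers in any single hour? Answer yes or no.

Total volunteer-hours = 26; over 8 hours the average is 26/8 > 3, so some hour must exceed 3.

no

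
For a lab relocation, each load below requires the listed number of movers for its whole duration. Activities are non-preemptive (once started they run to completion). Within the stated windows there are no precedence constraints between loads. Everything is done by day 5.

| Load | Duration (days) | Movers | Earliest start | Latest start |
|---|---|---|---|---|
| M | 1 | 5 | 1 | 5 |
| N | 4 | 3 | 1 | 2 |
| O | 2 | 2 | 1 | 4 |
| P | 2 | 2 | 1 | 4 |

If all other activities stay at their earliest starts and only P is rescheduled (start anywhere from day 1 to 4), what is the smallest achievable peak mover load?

P@1: d1:12  d2:7  d3:3  d4:3  d5:0 → peak 12
P@2: d1:10  d2:7  d3:5  d4:3  d5:0 → peak 10
P@3: d1:10  d2:5  d3:5  d4:5  d5:0 → peak 10
P@4: d1:10  d2:5  d3:3  d4:5  d5:2 → peak 10
Best is P@2, peak 10.

10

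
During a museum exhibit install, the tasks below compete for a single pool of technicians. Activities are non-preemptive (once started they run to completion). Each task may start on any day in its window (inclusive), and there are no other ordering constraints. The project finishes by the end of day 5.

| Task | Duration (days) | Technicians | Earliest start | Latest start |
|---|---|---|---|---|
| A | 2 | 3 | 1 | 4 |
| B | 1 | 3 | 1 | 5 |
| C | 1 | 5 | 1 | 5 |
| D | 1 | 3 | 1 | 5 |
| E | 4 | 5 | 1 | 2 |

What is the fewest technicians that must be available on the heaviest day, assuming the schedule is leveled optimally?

8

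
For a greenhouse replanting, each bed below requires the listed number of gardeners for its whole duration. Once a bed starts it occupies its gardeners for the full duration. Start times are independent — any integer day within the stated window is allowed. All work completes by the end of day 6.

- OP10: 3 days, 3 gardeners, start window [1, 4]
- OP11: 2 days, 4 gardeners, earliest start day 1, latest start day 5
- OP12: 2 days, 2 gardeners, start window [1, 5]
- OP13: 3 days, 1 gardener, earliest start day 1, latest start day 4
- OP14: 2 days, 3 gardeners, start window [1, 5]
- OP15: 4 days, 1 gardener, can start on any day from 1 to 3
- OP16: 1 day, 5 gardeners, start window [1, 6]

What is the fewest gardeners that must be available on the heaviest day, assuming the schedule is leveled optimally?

Early-start (OP10@1, OP11@1, OP12@1, OP13@1, OP14@1, OP15@1, OP16@1) gives peak 19: d1:19  d2:14  d3:5  d4:1  d5:0  d6:0.
Shift OP12→3, OP13→3, OP14→4, OP15→3, OP16→6.
Schedule OP10@1, OP11@1, OP12@3, OP13@3, OP14@4, OP15@3, OP16@6: d1:7  d2:7  d3:7  d4:7  d5:5  d6:6 — peak 7.
Total gardener-days = 39 over 6 days ⇒ peak ≥ ⌈39/6⌉ = 7, so 7 is optimal.

7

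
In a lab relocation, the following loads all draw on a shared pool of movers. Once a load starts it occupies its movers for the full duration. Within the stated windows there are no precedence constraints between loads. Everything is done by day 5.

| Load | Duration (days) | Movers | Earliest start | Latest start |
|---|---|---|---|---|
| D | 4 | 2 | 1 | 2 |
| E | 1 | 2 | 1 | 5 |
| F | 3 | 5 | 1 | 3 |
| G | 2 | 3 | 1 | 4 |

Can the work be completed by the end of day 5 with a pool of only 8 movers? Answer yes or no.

yes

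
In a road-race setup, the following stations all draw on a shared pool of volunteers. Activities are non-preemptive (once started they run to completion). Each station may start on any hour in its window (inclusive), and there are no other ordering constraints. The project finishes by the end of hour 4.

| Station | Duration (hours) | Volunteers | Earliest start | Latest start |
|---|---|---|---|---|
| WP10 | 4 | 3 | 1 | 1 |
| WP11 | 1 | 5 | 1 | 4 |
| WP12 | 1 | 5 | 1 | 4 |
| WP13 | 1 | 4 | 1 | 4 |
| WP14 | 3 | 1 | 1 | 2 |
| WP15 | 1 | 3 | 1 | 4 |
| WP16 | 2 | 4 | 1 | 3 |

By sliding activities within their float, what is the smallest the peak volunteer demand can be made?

11

Early-start (WP10@1, WP11@1, WP12@1, WP13@1, WP14@1, WP15@1, WP16@1) gives peak 25: h1:25  h2:8  h3:4  h4:3.
Shift WP12→2, WP13→4, WP15→3, WP16→3.
Schedule WP10@1, WP11@1, WP12@2, WP13@4, WP14@1, WP15@3, WP16@3: h1:9  h2:9  h3:11  h4:11 — peak 11.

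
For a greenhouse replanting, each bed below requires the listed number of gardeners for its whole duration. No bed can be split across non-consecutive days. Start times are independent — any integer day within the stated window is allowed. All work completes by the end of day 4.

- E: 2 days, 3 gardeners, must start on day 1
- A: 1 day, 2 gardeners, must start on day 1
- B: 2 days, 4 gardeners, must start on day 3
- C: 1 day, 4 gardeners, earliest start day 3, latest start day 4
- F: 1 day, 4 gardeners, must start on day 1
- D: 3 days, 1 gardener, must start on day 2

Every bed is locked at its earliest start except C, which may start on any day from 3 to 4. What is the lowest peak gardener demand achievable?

9

C@3: d1:9  d2:4  d3:9  d4:5 → peak 9
C@4: d1:9  d2:4  d3:5  d4:9 → peak 9
Best is C@3, peak 9.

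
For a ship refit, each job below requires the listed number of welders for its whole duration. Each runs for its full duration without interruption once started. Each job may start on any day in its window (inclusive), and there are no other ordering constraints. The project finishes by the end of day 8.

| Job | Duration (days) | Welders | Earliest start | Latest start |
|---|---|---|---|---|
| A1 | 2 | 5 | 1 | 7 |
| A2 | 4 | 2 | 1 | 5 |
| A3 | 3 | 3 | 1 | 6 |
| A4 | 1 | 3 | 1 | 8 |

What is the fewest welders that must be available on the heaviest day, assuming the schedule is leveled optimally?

5

Early-start (A1@1, A2@1, A3@1, A4@1) gives peak 13: d1:13  d2:10  d3:5  d4:2  d5:0  d6:0  d7:0  d8:0.
Shift A2→3, A3→3, A4→6.
Schedule A1@1, A2@3, A3@3, A4@6: d1:5  d2:5  d3:5  d4:5  d5:5  d6:5  d7:0  d8:0 — peak 5.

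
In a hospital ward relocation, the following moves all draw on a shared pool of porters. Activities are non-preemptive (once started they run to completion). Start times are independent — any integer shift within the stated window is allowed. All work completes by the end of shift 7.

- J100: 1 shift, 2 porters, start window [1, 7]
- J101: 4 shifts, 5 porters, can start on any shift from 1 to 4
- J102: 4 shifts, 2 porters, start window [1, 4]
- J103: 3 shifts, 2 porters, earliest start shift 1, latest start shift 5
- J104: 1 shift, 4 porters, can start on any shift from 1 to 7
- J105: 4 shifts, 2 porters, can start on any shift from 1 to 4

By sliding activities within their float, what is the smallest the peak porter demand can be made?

9

Early-start (J100@1, J101@1, J102@1, J103@1, J104@1, J105@1) gives peak 17: s1:17  s2:11  s3:11  s4:9  s5:0  s6:0  s7:0.
Shift J103→5, J104→5, J105→2.
Schedule J100@1, J101@1, J102@1, J103@5, J104@5, J105@2: s1:9  s2:9  s3:9  s4:9  s5:8  s6:2  s7:2 — peak 9.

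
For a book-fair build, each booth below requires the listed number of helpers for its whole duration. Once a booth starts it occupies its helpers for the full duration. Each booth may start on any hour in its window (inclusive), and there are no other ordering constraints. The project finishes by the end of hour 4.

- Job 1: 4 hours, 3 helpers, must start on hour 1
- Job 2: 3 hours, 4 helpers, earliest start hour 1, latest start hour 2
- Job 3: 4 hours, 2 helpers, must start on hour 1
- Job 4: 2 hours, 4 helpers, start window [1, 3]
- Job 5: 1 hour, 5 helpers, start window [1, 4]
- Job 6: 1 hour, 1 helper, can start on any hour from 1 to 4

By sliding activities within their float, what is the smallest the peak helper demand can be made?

13

Early-start (Job 1@1, Job 2@1, Job 3@1, Job 4@1, Job 5@1, Job 6@1) gives peak 19: h1:19  h2:13  h3:9  h4:5.
Shift Job 5→4, Job 6→3.
Schedule Job 1@1, Job 2@1, Job 3@1, Job 4@1, Job 5@4, Job 6@3: h1:13  h2:13  h3:10  h4:10 — peak 13.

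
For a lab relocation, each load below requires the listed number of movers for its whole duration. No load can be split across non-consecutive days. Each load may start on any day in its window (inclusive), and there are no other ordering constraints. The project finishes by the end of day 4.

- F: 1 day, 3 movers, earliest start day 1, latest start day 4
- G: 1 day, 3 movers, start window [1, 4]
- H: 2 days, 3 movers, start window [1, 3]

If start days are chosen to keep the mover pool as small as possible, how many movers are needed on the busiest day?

3

Early-start (F@1, G@1, H@1) gives peak 9: d1:9  d2:3  d3:0  d4:0.
Shift G→2, H→3.
Schedule F@1, G@2, H@3: d1:3  d2:3  d3:3  d4:3 — peak 3.
Total mover-days = 12 over 4 days ⇒ peak ≥ ⌈12/4⌉ = 3, so 3 is optimal.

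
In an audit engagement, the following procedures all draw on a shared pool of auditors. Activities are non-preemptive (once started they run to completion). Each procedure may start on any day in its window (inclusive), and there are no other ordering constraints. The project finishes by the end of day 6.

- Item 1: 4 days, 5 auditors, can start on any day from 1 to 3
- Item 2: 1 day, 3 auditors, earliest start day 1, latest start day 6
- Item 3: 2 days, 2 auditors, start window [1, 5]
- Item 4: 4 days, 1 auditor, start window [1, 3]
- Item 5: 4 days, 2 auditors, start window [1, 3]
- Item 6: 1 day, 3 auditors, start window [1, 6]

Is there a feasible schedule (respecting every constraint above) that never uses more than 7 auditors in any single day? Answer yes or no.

no

The minimum achievable peak is 8; 7 < 8, so no feasible schedule stays within the cap.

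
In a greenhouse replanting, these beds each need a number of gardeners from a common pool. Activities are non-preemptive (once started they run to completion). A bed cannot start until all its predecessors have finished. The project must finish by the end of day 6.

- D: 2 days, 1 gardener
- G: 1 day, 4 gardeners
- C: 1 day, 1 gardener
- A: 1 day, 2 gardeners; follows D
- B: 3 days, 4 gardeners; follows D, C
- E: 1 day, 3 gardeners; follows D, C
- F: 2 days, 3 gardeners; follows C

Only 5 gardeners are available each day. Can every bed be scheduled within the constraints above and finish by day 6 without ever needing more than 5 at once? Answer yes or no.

no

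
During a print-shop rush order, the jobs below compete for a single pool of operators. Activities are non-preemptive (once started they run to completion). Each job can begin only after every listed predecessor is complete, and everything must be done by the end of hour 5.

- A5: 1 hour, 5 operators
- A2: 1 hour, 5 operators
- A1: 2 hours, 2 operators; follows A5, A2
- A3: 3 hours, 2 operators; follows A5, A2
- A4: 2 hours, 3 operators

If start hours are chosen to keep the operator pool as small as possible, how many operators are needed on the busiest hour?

Early-start (A5@1, A2@1, A1@2, A3@2, A4@1) gives peak 13: h1:13  h2:7  h3:4  h4:2  h5:0.
Shift A2→2, A1→3, A3→3, A4→3.
Schedule A5@1, A2@2, A1@3, A3@3, A4@3: h1:5  h2:5  h3:7  h4:7  h5:2 — peak 7.

7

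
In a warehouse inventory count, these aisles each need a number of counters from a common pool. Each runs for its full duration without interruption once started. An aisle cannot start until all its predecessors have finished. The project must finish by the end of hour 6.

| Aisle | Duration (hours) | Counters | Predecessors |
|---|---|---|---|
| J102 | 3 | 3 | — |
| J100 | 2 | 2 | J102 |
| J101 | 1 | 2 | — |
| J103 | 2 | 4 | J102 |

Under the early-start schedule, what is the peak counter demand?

6

Early-start schedule: J102@1, J100@4, J101@1, J103@4.
Load per hour: hour 1: 5, hour 2: 3, hour 3: 3, hour 4: 6, hour 5: 6, hour 6: 0.
Peak is 6.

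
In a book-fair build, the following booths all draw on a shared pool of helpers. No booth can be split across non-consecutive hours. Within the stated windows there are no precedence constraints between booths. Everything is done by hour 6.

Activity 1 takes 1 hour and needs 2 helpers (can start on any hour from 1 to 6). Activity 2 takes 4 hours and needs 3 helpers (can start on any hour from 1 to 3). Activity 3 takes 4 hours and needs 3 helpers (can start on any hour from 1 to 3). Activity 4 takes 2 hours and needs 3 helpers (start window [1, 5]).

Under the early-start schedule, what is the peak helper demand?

11

Early-start schedule: Activity 1@1, Activity 2@1, Activity 3@1, Activity 4@1.
Load per hour: hour 1: 11, hour 2: 9, hour 3: 6, hour 4: 6, hour 5: 0, hour 6: 0.
Peak is 11.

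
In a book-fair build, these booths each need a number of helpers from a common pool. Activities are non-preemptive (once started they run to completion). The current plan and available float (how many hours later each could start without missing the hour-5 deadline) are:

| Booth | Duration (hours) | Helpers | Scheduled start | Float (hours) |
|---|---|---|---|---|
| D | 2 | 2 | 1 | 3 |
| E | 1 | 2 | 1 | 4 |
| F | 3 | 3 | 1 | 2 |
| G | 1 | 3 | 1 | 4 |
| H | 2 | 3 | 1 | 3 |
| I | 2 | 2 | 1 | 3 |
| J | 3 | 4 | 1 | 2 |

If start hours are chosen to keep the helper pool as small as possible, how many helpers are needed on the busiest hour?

9

Early-start (D@1, E@1, F@1, G@1, H@1, I@1, J@1) gives peak 19: h1:19  h2:14  h3:7  h4:0  h5:0.
Shift G→2, H→4, I→3, J→3.
Schedule D@1, E@1, F@1, G@2, H@4, I@3, J@3: h1:7  h2:8  h3:9  h4:9  h5:7 — peak 9.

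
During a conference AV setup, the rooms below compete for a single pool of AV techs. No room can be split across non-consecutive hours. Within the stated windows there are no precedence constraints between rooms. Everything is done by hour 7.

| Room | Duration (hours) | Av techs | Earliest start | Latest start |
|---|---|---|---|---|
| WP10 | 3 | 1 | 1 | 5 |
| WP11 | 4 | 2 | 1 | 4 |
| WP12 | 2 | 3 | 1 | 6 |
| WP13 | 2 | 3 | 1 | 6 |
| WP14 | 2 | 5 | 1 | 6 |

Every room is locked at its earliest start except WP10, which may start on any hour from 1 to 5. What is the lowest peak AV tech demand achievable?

WP10@1: h1:14  h2:14  h3:3  h4:2  h5:0  h6:0  h7:0 → peak 14
WP10@2: h1:13  h2:14  h3:3  h4:3  h5:0  h6:0  h7:0 → peak 14
WP10@3: h1:13  h2:13  h3:3  h4:3  h5:1  h6:0  h7:0 → peak 13
WP10@4: h1:13  h2:13  h3:2  h4:3  h5:1  h6:1  h7:0 → peak 13
WP10@5: h1:13  h2:13  h3:2  h4:2  h5:1  h6:1  h7:1 → peak 13
Best is WP10@3, peak 13.

13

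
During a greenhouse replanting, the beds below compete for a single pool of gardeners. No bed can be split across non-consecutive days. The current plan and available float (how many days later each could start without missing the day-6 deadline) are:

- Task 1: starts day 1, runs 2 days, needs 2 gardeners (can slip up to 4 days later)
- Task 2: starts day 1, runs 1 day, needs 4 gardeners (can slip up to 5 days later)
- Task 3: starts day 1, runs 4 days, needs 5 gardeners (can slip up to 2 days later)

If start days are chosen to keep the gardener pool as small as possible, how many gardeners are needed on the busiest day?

6

Early-start (Task 1@1, Task 2@1, Task 3@1) gives peak 11: d1:11  d2:7  d3:5  d4:5  d5:0  d6:0.
Shift Task 3→3.
Schedule Task 1@1, Task 2@1, Task 3@3: d1:6  d2:2  d3:5  d4:5  d5:5  d6:5 — peak 6.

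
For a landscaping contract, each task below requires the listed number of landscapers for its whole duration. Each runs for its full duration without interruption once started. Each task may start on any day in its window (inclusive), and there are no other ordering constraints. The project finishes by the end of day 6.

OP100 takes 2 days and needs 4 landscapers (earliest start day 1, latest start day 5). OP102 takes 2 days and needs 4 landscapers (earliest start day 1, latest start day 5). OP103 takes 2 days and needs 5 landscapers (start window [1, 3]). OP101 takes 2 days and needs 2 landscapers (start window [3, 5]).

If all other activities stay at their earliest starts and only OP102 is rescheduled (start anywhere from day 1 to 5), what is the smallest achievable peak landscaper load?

9

OP102@1: d1:13  d2:13  d3:2  d4:2  d5:0  d6:0 → peak 13
OP102@2: d1:9  d2:13  d3:6  d4:2  d5:0  d6:0 → peak 13
OP102@3: d1:9  d2:9  d3:6  d4:6  d5:0  d6:0 → peak 9
OP102@4: d1:9  d2:9  d3:2  d4:6  d5:4  d6:0 → peak 9
OP102@5: d1:9  d2:9  d3:2  d4:2  d5:4  d6:4 → peak 9
Best is OP102@3, peak 9.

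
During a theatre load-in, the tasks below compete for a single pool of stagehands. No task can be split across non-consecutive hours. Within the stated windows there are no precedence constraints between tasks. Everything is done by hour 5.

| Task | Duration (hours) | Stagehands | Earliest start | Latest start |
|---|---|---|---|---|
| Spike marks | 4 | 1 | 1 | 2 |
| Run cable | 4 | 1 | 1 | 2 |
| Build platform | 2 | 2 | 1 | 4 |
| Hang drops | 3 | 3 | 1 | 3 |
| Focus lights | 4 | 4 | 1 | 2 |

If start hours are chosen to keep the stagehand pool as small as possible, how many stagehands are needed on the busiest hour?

9

Early-start (Spike marks@1, Run cable@1, Build platform@1, Hang drops@1, Focus lights@1) gives peak 11: h1:11  h2:11  h3:9  h4:6  h5:0.
Shift Hang drops→3.
Schedule Spike marks@1, Run cable@1, Build platform@1, Hang drops@3, Focus lights@1: h1:8  h2:8  h3:9  h4:9  h5:3 — peak 9.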